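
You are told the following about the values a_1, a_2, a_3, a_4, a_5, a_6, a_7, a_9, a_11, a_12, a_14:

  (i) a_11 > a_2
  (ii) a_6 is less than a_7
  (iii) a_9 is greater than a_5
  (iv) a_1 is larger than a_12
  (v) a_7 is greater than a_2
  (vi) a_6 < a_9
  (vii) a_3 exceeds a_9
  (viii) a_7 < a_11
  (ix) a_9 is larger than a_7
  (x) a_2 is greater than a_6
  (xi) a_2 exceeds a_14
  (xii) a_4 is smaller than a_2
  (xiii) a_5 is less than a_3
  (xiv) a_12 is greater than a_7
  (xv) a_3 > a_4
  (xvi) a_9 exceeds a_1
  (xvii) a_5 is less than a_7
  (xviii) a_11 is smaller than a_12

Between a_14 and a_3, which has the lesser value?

Link the given pairs in sequence: a_14 < a_2; a_2 < a_7; a_7 < a_11; a_11 < a_12; a_12 < a_1; a_1 < a_9; a_9 < a_3.
Chaining these gives a_14 < a_2 < a_7 < a_11 < a_12 < a_1 < a_9 < a_3.
So a_14 < a_3; a_14 is the smaller of the two.

a_14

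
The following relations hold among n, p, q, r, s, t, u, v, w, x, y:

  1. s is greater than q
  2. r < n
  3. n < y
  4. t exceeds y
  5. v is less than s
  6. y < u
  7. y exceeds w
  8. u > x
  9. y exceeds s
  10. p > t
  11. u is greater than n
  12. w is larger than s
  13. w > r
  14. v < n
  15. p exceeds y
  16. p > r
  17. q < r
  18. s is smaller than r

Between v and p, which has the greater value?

Link the given pairs in sequence: v < s; s < r; r < w; w < y; y < t; t < p.
Chaining these gives v < s < r < w < y < t < p.
So v < p; p is the larger of the two.

p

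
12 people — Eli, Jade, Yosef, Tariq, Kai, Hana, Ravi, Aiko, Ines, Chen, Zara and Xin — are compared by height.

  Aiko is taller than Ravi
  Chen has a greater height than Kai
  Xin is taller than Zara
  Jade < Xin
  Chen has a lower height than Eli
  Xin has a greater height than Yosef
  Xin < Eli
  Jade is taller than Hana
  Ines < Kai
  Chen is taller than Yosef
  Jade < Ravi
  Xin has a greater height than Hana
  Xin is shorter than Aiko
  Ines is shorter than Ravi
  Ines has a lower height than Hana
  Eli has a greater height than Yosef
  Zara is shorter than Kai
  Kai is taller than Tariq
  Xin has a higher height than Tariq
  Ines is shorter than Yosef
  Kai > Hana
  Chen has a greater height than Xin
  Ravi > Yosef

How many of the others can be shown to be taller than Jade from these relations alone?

Directly above Jade: Xin, Ravi.
One step further: Chen, Eli, Aiko (5 so far).
Nothing else is reachable above Jade; 5 in all.

5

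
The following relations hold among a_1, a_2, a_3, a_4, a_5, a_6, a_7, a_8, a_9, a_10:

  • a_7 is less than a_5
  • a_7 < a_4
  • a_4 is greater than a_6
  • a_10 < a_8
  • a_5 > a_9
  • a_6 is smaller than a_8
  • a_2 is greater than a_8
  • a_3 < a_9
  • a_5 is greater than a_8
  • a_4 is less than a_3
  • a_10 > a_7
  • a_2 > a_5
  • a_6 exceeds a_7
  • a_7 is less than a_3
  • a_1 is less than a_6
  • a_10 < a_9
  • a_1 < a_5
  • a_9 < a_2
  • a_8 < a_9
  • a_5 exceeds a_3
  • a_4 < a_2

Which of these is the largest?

a_7 is not greatest since a_7 < a_5; a_10 is not greatest since a_10 < a_8; a_1 is not greatest since a_1 < a_5; a_6 is not greatest since a_6 < a_4; a_4 is not greatest since a_4 < a_2; a_8 is not greatest since a_8 < a_9; a_3 is not greatest since a_3 < a_5; a_9 is not greatest since a_9 < a_2; a_5 is not greatest since a_5 < a_2.
Only a_2 has nothing above it, so a_2 is the largest.

a_2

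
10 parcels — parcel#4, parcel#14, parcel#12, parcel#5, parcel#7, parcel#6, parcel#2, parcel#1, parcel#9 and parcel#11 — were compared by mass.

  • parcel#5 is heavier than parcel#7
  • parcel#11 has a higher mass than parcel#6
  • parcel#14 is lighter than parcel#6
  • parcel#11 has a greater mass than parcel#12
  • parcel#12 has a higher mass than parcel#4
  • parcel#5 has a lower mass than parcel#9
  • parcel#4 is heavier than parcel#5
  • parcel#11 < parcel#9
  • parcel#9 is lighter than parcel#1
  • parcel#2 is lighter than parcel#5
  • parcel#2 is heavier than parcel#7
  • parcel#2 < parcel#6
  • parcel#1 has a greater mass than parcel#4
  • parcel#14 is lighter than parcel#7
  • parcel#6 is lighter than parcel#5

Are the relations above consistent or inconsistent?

consistent

The single ordering parcel#14 < parcel#7 < parcel#2 < parcel#6 < parcel#5 < parcel#4 < parcel#12 < parcel#11 < parcel#9 < parcel#1 satisfies every listed relation, so no contradiction arises.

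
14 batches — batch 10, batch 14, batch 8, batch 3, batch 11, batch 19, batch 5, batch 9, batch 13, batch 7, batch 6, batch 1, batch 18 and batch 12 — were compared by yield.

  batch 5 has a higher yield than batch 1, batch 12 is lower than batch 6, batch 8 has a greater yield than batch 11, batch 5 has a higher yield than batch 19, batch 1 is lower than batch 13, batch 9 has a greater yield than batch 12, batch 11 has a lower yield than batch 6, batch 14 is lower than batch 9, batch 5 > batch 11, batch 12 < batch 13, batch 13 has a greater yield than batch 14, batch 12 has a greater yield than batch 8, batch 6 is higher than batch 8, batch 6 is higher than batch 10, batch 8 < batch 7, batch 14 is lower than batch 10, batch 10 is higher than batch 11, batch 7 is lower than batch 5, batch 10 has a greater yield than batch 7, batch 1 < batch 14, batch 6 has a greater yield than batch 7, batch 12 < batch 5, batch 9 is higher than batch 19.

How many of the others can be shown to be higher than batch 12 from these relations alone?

4

From batch 12 the given relations immediately reach batch 9, batch 5, batch 13, batch 6.
Nothing else is reachable above batch 12; 4 in all.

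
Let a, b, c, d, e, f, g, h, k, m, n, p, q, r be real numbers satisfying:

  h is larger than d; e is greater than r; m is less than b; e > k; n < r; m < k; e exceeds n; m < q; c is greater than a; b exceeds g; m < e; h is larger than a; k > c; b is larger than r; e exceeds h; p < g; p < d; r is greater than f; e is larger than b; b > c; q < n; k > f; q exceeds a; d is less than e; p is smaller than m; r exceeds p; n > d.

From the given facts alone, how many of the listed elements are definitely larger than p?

Directly above p: d, m, g, r.
One step further: q, n, h, k, b, e (10 so far).
Nothing else is reachable above p; 10 in all.

10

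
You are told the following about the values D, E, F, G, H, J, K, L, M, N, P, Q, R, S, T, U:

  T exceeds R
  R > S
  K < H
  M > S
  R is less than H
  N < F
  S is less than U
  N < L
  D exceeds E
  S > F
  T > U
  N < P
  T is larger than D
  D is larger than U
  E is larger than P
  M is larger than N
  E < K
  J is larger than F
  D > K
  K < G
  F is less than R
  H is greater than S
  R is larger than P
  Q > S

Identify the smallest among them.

Chaining upward from N: directly above it, F, M, P, L; then S, J, E, R; then U, K, H, D, Q, T; then G.
That covers every other element, and nothing is given below N, so N is the smallest.

N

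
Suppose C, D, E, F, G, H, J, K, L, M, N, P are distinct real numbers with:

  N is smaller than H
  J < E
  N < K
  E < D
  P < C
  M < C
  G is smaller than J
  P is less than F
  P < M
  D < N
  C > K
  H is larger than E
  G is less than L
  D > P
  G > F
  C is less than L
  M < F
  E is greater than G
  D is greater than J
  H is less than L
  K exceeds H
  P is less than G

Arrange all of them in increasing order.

Nothing is placed below P, so it is least; from there P < M; M < F; F < G; G < J; J < E; E < D; D < N; N < H; H < K; K < C; C < L, each given directly.

P < M < F < G < J < E < D < N < H < K < C < L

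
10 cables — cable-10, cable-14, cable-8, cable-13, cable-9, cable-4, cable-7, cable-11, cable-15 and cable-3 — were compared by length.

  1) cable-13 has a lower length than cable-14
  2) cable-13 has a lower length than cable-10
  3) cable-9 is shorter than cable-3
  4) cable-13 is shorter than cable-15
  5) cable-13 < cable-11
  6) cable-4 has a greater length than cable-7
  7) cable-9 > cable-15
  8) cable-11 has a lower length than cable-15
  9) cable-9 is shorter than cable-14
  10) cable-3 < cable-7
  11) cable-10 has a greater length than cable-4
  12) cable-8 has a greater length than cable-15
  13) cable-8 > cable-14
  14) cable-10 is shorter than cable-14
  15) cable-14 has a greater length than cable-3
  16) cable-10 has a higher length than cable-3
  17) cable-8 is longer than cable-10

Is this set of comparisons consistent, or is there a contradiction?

consistent

The single ordering cable-13 < cable-11 < cable-15 < cable-9 < cable-3 < cable-7 < cable-4 < cable-10 < cable-14 < cable-8 satisfies every listed relation, so no contradiction arises.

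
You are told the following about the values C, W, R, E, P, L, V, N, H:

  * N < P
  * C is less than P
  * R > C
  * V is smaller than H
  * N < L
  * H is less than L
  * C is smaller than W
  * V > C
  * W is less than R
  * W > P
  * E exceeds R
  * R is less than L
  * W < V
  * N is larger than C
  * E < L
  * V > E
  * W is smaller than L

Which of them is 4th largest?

E

Chaining the given pairs: C < N < P < W < R < E < V < H < L.
Counting 4 from the largest end gives E.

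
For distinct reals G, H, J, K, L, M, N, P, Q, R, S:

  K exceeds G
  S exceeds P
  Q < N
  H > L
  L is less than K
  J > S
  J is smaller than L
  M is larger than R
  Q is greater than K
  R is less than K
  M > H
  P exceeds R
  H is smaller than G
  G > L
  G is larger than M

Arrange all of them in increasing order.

R < P < S < J < L < H < M < G < K < Q < N

Each adjacent pair is fixed by a given relation: R < P; P < S; S < J; J < L; L < H; H < M; M < G; G < K; K < Q; Q < N. Chaining them end to end gives the full order.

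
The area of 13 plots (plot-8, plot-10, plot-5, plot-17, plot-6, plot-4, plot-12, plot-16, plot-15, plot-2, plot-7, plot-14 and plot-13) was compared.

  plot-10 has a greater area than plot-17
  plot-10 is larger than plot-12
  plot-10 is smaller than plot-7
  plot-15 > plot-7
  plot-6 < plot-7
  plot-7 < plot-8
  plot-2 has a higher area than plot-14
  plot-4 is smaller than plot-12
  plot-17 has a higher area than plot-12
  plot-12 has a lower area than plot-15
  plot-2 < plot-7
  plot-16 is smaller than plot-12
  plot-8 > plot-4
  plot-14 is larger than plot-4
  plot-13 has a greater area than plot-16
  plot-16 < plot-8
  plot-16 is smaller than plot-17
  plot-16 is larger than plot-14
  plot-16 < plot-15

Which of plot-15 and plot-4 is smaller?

plot-4 < plot-14 and plot-14 < plot-16 give plot-4 < plot-16.
With plot-16 < plot-12: plot-4 < plot-14 < plot-16 < plot-12.
Then plot-12 < plot-10 extends the chain to plot-10.
Then plot-10 < plot-7 extends the chain to plot-7.
With plot-7 < plot-15: plot-4 < plot-14 < plot-16 < plot-12 < plot-10 < plot-7 < plot-15.
So plot-4 < plot-15; plot-4 is the smaller of the two.

plot-4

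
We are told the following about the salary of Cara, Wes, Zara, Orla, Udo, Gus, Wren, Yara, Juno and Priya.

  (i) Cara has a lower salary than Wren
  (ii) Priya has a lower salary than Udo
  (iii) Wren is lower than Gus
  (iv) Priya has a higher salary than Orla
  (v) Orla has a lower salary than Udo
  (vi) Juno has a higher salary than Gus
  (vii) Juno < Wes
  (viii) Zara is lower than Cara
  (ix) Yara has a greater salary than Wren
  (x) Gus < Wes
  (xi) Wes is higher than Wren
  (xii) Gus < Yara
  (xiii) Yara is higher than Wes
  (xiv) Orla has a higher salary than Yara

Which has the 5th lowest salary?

Juno

The consecutive relations fix a unique order: Zara < Cara < Wren < Gus < Juno < Wes < Yara < Orla < Priya < Udo.
Counting 5 from the smallest end gives Juno.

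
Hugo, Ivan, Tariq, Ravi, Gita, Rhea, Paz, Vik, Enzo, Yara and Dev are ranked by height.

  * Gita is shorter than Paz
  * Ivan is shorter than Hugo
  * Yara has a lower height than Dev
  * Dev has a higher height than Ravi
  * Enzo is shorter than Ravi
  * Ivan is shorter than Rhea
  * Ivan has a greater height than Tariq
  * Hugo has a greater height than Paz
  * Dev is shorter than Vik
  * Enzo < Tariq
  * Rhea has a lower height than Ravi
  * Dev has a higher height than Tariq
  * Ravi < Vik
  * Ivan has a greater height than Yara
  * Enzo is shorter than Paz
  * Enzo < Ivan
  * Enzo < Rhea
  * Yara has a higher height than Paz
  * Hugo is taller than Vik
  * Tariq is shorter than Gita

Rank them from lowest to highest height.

Each adjacent pair is fixed by a given relation: Enzo < Tariq; Tariq < Gita; Gita < Paz; Paz < Yara; Yara < Ivan; Ivan < Rhea; Rhea < Ravi; Ravi < Dev; Dev < Vik; Vik < Hugo. Chaining them end to end gives the full order.

Enzo < Tariq < Gita < Paz < Yara < Ivan < Rhea < Ravi < Dev < Vik < Hugo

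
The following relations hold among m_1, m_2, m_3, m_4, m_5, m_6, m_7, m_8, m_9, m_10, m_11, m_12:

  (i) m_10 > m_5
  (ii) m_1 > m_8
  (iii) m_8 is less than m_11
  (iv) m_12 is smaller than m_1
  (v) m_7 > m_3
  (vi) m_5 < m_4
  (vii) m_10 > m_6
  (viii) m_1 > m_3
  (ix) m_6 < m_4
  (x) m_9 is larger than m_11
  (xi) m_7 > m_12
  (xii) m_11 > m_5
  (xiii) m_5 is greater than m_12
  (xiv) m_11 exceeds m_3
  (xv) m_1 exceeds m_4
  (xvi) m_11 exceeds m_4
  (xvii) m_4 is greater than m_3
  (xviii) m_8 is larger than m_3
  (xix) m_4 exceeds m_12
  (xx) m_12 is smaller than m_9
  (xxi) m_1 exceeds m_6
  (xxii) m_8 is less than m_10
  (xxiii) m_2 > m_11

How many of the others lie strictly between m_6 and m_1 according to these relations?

1

Chaining upward from m_6 reaches: m_4, m_10, m_11, m_2, m_9.
Chaining downward from m_1 reaches: m_3, m_8, m_12, m_5, m_4.
Strictly between m_6 and m_1 are those in both lists: m_4 — 1 element.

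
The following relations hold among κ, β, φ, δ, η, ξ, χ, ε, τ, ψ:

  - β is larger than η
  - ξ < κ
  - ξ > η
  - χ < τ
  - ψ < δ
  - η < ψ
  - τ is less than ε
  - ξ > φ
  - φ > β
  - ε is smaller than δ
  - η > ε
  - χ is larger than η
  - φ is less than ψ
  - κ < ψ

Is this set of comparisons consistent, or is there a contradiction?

Chaining the given relations yields χ < τ < ε < η, so χ < η. But one relation states η < χ. These cannot both hold.

inconsistent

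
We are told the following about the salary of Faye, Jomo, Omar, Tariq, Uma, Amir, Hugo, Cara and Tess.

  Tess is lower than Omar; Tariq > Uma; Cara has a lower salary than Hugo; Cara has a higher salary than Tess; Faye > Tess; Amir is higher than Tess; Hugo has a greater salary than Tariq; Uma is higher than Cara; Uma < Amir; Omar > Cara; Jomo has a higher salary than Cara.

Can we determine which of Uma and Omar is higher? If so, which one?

Following every chain through Uma: above Uma we get Amir, Tariq, Hugo; below Uma we get Tess, Cara.
Omar is not reached, and no chain runs the other way from Omar to Uma.
So the given relations leave the order of Uma and Omar undetermined.

undetermined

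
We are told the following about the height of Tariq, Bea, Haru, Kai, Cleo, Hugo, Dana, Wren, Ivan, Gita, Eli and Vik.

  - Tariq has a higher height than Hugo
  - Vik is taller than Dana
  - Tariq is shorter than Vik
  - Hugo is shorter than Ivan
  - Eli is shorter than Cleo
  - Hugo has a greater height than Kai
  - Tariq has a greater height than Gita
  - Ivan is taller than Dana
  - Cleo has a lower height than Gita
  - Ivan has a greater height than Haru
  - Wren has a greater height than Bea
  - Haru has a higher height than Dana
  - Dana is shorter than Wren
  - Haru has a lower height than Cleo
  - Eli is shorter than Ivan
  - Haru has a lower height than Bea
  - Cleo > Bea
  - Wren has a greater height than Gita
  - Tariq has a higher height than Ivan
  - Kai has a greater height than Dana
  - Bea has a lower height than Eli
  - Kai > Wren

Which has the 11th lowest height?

Chaining the given pairs: Dana < Haru < Bea < Eli < Cleo < Gita < Wren < Kai < Hugo < Ivan < Tariq < Vik.
Counting 11 from the smallest end gives Tariq.

Tariq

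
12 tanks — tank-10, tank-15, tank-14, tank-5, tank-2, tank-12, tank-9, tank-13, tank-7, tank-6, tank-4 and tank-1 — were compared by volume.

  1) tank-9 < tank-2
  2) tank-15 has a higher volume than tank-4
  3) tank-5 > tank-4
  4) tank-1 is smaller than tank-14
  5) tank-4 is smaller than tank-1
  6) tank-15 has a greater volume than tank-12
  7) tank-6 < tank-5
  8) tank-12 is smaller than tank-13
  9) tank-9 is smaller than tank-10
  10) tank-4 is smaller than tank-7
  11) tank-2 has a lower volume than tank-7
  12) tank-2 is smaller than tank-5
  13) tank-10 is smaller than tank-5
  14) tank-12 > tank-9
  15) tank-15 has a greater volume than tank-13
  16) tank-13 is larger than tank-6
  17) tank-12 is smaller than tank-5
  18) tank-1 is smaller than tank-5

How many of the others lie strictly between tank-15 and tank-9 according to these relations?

Chaining upward from tank-9 reaches: tank-10, tank-2, tank-12, tank-5, tank-13, tank-7.
Chaining downward from tank-15 reaches: tank-4, tank-6, tank-12, tank-13.
Strictly between tank-9 and tank-15 are those in both lists: tank-12, tank-13 — 2 elements.

2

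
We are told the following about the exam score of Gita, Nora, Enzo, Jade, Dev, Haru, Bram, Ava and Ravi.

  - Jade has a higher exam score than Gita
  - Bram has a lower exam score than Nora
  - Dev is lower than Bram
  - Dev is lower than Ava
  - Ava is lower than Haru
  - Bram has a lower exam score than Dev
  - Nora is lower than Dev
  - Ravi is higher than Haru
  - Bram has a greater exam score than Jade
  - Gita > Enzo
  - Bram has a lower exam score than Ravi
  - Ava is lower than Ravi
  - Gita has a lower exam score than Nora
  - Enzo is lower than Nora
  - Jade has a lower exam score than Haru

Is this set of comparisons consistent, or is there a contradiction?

inconsistent

Chaining the given relations yields Bram < Nora < Dev, so Bram < Dev. But one relation states Dev < Bram. These cannot both hold.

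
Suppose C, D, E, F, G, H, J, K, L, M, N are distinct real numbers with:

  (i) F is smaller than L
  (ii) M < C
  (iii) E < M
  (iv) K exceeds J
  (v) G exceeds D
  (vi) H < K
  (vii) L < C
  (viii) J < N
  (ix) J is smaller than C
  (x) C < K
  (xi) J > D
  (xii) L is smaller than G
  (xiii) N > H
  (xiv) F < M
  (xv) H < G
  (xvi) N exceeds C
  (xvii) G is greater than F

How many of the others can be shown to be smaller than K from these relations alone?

8

The elements the relations force below K are F, H, E, L, M, D, J, C — no chain reaches any other.
That is 8.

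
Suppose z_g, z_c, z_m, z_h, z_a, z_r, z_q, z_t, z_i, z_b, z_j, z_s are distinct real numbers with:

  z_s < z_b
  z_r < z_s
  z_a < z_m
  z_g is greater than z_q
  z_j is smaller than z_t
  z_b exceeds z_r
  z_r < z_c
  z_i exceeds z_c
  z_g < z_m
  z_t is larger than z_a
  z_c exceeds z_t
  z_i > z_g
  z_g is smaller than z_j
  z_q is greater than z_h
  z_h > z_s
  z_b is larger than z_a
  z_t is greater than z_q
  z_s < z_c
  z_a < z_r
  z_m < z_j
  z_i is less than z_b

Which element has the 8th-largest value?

Piecing the relations together gives one ordering: z_a < z_r < z_s < z_h < z_q < z_g < z_m < z_j < z_t < z_c < z_i < z_b.
The 8th largest is z_q.

z_q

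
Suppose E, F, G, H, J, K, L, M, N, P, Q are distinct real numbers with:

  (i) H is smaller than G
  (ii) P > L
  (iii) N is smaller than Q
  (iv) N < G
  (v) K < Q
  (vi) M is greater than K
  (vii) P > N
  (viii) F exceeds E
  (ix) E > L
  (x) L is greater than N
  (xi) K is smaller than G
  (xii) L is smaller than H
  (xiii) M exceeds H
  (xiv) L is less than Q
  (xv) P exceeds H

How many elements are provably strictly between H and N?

Chaining upward from N reaches: L, Q, E, G, M, F, P.
Chaining downward from H reaches: L.
Strictly between N and H are those in both lists: L — 1 element.

1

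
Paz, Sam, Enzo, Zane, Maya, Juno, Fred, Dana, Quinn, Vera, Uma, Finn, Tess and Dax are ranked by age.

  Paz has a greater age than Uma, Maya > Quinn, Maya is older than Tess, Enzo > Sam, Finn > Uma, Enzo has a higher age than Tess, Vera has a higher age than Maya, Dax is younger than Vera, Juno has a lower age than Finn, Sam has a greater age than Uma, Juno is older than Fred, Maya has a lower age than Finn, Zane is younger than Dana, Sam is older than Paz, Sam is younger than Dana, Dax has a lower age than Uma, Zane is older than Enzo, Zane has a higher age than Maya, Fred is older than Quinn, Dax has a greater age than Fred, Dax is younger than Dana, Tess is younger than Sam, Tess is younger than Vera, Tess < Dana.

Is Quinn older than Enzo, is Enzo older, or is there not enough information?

Enzo

Link the given pairs in sequence: Quinn < Fred; Fred < Dax; Dax < Uma; Uma < Paz; Paz < Sam; Sam < Enzo.
Chaining these gives Quinn < Fred < Dax < Uma < Paz < Sam < Enzo.
So Enzo is older.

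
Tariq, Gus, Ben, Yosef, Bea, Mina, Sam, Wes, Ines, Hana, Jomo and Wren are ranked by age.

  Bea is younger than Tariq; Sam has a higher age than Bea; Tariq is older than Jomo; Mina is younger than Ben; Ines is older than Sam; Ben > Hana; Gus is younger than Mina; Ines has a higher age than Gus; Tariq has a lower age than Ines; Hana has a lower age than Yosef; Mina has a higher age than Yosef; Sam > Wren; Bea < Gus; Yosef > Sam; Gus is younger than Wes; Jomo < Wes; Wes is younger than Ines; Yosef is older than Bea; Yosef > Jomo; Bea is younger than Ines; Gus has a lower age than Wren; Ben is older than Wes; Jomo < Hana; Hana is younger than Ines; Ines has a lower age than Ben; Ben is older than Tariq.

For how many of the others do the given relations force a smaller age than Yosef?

The elements the relations force below Yosef are Bea, Jomo, Gus, Hana, Wren, Sam — no chain reaches any other.
That is 6.

6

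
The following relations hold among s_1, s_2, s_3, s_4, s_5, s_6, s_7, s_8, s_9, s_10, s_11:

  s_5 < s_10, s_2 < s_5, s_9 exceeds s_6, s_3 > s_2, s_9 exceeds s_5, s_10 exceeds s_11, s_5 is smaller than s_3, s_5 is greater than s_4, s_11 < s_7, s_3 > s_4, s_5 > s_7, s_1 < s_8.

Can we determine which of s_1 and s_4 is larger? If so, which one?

Following every chain through s_4: above s_4 we get s_5, s_3, s_10, s_9.
s_1 is not reached, and no chain runs the other way from s_1 to s_4.
So the given relations leave the order of s_4 and s_1 undetermined.

undetermined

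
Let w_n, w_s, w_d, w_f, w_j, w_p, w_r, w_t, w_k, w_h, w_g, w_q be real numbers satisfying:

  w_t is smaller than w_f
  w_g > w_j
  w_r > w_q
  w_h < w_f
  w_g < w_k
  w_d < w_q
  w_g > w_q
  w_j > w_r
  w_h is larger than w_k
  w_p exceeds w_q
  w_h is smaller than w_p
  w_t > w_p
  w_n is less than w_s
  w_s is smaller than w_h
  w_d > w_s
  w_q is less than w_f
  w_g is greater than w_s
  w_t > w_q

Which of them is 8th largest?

Chaining the given pairs: w_n < w_s < w_d < w_q < w_r < w_j < w_g < w_k < w_h < w_p < w_t < w_f.
Counting 8 from the largest end gives w_r.

w_r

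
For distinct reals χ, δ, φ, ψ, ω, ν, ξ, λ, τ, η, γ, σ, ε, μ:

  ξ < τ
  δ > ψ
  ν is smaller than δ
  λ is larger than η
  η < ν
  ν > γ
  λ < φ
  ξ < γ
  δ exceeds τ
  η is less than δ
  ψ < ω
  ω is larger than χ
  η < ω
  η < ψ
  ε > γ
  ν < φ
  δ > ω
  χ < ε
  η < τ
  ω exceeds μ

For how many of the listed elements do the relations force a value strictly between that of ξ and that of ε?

Chaining upward from ξ reaches: τ, γ, ν, φ, δ.
Chaining downward from ε reaches: χ, γ.
Strictly between ξ and ε are those in both lists: γ — 1 element.

1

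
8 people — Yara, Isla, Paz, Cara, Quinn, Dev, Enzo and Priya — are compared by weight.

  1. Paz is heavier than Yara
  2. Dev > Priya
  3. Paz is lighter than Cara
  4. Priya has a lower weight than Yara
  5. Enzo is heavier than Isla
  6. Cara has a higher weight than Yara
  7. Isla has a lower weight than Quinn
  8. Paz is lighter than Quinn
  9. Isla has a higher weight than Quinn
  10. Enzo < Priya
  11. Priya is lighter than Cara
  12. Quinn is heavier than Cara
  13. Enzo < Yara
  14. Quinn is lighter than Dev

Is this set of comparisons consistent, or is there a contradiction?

inconsistent

We have Quinn < Isla stated directly, yet also Isla < Enzo < Priya < Yara < Paz < Cara < Quinn by chaining the others — so Isla < Quinn. Contradiction.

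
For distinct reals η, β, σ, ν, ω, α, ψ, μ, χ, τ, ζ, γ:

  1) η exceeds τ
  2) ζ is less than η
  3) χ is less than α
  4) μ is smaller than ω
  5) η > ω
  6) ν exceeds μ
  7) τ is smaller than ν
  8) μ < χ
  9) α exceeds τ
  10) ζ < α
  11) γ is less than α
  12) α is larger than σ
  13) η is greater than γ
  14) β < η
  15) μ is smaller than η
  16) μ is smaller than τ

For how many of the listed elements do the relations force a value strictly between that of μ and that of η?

The relations place μ below η. An element lies strictly between them when it is forced above μ and also forced below η.
Above μ: {τ, ν, ω, χ, α}. Below η: {ζ, γ, τ, ω, β}.
Intersection: {τ, ω} — 2.

2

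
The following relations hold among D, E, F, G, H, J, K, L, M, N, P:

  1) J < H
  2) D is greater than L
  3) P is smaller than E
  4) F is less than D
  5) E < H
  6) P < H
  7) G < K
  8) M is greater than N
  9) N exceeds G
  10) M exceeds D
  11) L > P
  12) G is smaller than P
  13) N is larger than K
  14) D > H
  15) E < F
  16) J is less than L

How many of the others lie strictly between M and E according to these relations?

3

Chaining upward from E reaches: F, H, D.
Chaining downward from M reaches: G, J, P, L, F, K, H, D, N.
Strictly between E and M are those in both lists: F, H, D — 3 elements.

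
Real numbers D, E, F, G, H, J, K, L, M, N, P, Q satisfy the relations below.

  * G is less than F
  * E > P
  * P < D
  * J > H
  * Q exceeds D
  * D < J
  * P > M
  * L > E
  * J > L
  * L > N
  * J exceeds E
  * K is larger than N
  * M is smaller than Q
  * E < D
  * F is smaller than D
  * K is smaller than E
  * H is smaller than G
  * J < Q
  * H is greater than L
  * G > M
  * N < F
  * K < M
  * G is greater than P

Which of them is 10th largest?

M

The consecutive relations fix a unique order: N < K < M < P < E < L < H < G < F < D < J < Q.
Counting 10 from the largest end gives M.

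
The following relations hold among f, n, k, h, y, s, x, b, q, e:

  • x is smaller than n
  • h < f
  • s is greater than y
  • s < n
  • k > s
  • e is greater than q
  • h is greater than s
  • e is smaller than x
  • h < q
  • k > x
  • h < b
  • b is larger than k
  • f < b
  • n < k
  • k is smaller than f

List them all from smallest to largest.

The consecutive links are each given: y < s; s < h; h < q; q < e; e < x; x < n; n < k; k < f; f < b.

y < s < h < q < e < x < n < k < f < b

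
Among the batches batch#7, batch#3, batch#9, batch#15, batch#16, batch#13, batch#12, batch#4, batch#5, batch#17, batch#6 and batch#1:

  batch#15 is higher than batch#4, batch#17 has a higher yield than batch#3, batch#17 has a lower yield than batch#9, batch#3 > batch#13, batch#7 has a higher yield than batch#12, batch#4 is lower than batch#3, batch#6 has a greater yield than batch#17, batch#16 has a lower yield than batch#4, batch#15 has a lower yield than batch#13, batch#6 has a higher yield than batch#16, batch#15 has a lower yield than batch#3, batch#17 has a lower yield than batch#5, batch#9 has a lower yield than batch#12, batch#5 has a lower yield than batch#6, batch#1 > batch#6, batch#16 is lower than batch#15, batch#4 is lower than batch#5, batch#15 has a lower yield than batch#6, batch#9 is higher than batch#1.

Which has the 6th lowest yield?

Chaining the given pairs: batch#16 < batch#4 < batch#15 < batch#13 < batch#3 < batch#17 < batch#5 < batch#6 < batch#1 < batch#9 < batch#12 < batch#7.
Counting 6 from the smallest end gives batch#17.

batch#17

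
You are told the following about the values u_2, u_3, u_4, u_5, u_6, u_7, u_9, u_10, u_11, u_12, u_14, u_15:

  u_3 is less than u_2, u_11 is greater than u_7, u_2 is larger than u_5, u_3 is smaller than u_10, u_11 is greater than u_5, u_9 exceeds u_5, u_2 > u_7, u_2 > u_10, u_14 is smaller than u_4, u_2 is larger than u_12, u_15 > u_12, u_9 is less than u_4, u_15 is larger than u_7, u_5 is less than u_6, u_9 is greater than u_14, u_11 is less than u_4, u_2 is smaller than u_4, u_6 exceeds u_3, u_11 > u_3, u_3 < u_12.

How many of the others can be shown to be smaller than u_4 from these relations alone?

The elements the relations force below u_4 are u_3, u_5, u_14, u_12, u_10, u_9, u_7, u_2, u_11 — no chain reaches any other.
That is 9.

9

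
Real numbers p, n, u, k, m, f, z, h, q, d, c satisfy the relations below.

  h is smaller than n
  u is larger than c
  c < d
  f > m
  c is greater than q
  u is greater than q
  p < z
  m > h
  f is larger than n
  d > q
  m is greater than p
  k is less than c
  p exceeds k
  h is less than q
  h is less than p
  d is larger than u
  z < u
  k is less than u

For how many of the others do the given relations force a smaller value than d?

7

The elements the relations force below d are h, q, k, p, z, c, u — no chain reaches any other.
That is 7.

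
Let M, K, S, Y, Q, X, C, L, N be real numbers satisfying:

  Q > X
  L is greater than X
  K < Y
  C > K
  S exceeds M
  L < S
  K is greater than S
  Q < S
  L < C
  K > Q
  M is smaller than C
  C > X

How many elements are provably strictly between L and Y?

The relations place L below Y. An element lies strictly between them when it is forced above L and also forced below Y.
Above L: {S, K, C}. Below Y: {M, X, Q, S, K}.
Intersection: {S, K} — 2.

2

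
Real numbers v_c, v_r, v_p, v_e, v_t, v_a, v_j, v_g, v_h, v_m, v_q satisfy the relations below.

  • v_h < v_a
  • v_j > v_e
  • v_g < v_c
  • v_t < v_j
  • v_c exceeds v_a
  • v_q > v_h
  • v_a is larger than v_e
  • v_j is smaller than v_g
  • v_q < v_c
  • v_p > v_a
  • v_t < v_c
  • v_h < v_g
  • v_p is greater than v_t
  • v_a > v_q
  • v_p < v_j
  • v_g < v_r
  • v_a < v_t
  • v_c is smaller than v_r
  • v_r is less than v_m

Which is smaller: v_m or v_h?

Following the relations from v_h: v_h < v_q < v_a < v_t < v_p < v_j < v_g < v_c < v_r < v_m.
So v_h < v_m; v_h is the smaller of the two.

v_h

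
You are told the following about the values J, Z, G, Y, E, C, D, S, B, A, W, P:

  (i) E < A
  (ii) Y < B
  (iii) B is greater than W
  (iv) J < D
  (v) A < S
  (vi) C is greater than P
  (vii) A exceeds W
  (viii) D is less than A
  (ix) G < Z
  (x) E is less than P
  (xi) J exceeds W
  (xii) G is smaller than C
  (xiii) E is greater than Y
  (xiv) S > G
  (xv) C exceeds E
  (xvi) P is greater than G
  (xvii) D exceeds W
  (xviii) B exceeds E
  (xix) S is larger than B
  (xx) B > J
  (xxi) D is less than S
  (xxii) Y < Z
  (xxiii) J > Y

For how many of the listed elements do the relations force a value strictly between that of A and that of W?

2

The relations place W below A. An element lies strictly between them when it is forced above W and also forced below A.
Above W: {J, B, D, S}. Below A: {Y, E, J, D}.
Intersection: {J, D} — 2.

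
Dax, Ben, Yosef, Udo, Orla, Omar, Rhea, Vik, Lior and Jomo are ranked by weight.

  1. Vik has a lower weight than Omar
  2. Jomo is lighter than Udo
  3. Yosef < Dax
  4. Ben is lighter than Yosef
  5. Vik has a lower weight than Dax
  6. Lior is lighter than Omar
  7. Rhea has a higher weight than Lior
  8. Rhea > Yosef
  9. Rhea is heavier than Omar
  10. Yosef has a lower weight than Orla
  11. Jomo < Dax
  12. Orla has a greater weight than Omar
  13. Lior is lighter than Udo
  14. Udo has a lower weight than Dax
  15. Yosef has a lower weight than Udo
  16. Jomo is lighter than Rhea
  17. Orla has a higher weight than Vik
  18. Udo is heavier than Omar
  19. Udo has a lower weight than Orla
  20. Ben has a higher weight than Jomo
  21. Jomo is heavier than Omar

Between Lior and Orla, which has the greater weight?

Orla

Chaining the given relations: Lior < Omar < Jomo < Ben < Yosef < Udo < Orla.
So Lior < Orla; Orla is the heavier of the two.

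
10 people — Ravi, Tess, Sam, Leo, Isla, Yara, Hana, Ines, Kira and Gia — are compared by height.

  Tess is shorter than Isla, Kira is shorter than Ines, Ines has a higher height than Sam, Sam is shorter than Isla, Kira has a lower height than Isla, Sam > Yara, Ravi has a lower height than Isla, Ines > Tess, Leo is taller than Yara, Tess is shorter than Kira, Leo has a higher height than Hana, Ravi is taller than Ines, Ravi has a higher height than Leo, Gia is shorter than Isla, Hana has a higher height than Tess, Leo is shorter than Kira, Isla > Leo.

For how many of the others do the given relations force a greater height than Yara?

The elements the relations force above Yara are Leo, Sam, Kira, Ines, Ravi, Isla — no chain reaches any other.
That is 6.

6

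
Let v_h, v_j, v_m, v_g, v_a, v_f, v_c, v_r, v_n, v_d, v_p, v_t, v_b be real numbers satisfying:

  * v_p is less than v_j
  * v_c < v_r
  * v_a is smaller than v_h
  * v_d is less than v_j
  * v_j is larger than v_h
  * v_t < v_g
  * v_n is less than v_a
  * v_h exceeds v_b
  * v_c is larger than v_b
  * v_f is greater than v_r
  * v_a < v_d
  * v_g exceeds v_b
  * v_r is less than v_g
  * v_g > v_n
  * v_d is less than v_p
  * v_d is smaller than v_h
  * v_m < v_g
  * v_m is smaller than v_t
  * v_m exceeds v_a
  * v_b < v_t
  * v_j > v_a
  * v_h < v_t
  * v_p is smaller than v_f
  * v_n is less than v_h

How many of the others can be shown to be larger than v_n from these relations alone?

Directly above v_n: v_a, v_h, v_g.
One step further: v_d, v_m, v_t, v_j (7 so far).
One step further: v_p (8 so far).
One step further: v_f (9 so far).
Nothing else is reachable above v_n; 9 in all.

9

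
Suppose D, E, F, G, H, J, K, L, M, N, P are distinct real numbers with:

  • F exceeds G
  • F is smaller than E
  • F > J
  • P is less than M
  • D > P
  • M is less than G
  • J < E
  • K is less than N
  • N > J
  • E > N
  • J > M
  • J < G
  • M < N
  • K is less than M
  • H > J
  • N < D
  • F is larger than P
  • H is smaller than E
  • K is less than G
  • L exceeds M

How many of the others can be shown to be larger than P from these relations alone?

9

The elements the relations force above P are M, J, H, G, N, F, L, D, E — no chain reaches any other.
That is 9.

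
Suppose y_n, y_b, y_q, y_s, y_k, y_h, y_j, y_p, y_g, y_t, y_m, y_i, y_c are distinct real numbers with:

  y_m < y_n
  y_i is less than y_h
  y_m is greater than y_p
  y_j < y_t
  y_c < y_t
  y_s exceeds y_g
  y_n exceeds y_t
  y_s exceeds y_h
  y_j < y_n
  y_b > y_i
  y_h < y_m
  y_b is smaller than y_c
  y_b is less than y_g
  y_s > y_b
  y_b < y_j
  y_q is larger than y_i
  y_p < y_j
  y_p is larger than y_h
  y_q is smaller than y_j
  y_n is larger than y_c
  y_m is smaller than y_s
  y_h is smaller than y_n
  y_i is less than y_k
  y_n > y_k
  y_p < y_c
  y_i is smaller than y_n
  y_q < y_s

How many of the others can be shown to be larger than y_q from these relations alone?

4

Directly above y_q: y_s, y_j.
One step further: y_t, y_n (4 so far).
Nothing else is reachable above y_q; 4 in all.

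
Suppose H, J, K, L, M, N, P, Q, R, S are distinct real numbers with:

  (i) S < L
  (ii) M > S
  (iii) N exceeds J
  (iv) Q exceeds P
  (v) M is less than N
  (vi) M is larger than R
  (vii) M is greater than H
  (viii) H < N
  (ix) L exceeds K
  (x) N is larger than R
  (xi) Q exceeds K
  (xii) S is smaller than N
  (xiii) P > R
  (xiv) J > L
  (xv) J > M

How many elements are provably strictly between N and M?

Chaining upward from M reaches: J.
Chaining downward from N reaches: H, S, K, R, L, J.
Strictly between M and N are those in both lists: J — 1 element.

1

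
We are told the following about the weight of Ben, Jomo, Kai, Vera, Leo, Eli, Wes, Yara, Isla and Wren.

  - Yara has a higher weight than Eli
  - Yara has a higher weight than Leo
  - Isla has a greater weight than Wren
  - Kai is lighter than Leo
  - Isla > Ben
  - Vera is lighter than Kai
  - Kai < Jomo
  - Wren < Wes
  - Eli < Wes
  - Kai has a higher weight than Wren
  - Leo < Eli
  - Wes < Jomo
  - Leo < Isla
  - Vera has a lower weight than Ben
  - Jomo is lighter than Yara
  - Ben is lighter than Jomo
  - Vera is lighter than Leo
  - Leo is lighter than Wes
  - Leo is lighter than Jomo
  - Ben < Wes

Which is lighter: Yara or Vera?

Following the relations from Vera: Vera < Kai < Leo < Eli < Wes < Jomo < Yara.
So Vera < Yara; Vera is the lighter of the two.

Vera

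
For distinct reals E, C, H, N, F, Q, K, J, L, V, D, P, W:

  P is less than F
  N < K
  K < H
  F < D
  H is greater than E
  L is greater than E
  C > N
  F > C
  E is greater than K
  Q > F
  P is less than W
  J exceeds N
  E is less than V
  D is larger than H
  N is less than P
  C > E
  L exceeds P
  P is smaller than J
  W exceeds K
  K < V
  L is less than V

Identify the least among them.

P is not least since N < P; K is not least since N < K; E is not least since K < E; W is not least since K < W; H is not least since K < H; C is not least since E < C; L is not least since E < L; F is not least since C < F; J is not least since P < J; Q is not least since F < Q; V is not least since K < V; D is not least since F < D.
Only N has nothing below it, so N is the least.

N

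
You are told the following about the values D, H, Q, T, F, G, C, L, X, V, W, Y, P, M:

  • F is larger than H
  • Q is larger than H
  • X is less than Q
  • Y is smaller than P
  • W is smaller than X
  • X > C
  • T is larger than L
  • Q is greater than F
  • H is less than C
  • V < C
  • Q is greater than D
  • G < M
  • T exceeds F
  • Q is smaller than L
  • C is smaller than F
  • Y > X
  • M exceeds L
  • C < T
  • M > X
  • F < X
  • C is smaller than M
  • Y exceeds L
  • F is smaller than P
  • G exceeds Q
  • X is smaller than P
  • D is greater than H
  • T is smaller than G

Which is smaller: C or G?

Link the given pairs in sequence: C < F; F < X; X < Q; Q < L; L < T; T < G.
Together: C < F < X < Q < L < T < G.
So C < G; C is the smaller of the two.

C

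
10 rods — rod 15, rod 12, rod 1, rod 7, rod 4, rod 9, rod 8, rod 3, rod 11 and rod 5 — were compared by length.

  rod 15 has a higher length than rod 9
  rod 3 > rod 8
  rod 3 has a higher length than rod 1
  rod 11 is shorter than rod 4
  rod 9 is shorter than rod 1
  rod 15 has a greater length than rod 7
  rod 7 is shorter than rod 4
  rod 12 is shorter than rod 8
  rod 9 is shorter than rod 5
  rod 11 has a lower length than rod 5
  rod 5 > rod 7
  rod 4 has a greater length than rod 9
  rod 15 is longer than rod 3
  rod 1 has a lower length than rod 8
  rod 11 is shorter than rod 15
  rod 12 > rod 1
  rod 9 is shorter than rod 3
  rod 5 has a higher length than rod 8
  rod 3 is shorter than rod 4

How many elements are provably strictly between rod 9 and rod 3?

3

The relations place rod 9 below rod 3. An element lies strictly between them when it is forced above rod 9 and also forced below rod 3.
Above rod 9: {rod 1, rod 12, rod 8, rod 4, rod 15, rod 5}. Below rod 3: {rod 1, rod 12, rod 8}.
Intersection: {rod 1, rod 12, rod 8} — 3.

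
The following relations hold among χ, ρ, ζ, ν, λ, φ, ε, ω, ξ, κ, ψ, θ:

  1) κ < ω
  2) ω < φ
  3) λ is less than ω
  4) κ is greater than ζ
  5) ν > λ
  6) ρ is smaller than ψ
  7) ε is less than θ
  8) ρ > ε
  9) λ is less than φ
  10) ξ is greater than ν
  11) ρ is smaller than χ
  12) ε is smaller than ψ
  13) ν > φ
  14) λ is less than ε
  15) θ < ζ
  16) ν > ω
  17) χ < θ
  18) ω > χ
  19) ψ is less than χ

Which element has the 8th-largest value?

χ

Piecing the relations together gives one ordering: λ < ε < ρ < ψ < χ < θ < ζ < κ < ω < φ < ν < ξ.
Counting 8 from the largest end gives χ.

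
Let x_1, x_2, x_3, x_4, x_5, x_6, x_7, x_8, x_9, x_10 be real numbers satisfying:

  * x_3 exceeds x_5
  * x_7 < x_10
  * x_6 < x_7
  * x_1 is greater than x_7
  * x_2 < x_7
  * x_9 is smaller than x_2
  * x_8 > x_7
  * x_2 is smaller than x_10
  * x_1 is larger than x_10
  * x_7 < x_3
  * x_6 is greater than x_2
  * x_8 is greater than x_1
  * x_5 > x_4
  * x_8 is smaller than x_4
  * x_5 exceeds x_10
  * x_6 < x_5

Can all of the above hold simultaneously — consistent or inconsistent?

consistent

Every relation is compatible with x_9 < x_2 < x_6 < x_7 < x_10 < x_1 < x_8 < x_4 < x_5 < x_3; the set is consistent.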